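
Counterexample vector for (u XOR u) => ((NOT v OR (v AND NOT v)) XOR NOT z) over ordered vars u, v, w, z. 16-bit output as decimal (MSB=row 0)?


F1 = (u XOR u)
F2 = ((NOT v OR (v AND NOT v)) XOR NOT z)
Counterexample to F1=>F2 is where F1=1 and F2=0.
Evaluate each row (bits = u,v,w,z, MSB first):
  row 0 [0000]: F1=0 F2=0 -> F1&~F2 -> 0
  row 1 [0001]: F1=0 F2=1 -> F1&~F2 -> 0
  row 2 [0010]: F1=0 F2=0 -> F1&~F2 -> 0
  row 3 [0011]: F1=0 F2=1 -> F1&~F2 -> 0
  row 4 [0100]: F1=0 F2=1 -> F1&~F2 -> 0
  row 5 [0101]: F1=0 F2=0 -> F1&~F2 -> 0
  row 6 [0110]: F1=0 F2=1 -> F1&~F2 -> 0
  row 7 [0111]: F1=0 F2=0 -> F1&~F2 -> 0
  row 8 [1000]: F1=0 F2=0 -> F1&~F2 -> 0
  row 9 [1001]: F1=0 F2=1 -> F1&~F2 -> 0
  row 10 [1010]: F1=0 F2=0 -> F1&~F2 -> 0
  row 11 [1011]: F1=0 F2=1 -> F1&~F2 -> 0
  row 12 [1100]: F1=0 F2=1 -> F1&~F2 -> 0
  row 13 [1101]: F1=0 F2=0 -> F1&~F2 -> 0
  row 14 [1110]: F1=0 F2=1 -> F1&~F2 -> 0
  row 15 [1111]: F1=0 F2=0 -> F1&~F2 -> 0
Full result column, 4 rows per line (u,v fixed per line; w,z runs 00..11 left to right):
  rows 0-3 [u,v=00]: 0000  = hex 0
  rows 4-7 [u,v=01]: 0000  = hex 0
  rows 8-11 [u,v=10]: 0000  = hex 0
  rows 12-15 [u,v=11]: 0000  = hex 0
Counterexample vector (row 0 .. row 15) = 0000000000000000
Output column grouped in 4s = 0000 0000 0000 0000 = 0x0000
Convert to decimal digit by digit (value = value*16 + digit):
  0 -> 0
  0*16 + 0 = 0
  0*16 + 0 = 0
  0*16 + 0 = 0
Decimal = 0

0


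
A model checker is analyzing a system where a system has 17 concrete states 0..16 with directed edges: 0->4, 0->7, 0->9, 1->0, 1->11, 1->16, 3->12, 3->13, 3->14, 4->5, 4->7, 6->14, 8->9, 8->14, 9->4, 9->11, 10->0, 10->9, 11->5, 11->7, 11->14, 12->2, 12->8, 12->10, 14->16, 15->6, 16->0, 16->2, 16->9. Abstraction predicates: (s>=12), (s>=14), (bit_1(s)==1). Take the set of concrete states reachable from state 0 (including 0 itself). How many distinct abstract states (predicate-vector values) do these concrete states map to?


BFS from 0:
Concrete reachable: {0, 2, 4, 5, 7, 9, 11, 14, 16}
Abstract via predicates (s>=12), (s>=14), (bit_1(s)==1):
  (0,0,0) <- {0, 4, 5, 9}
  (0,0,1) <- {2, 7, 11}
  (1,1,0) <- {16}
  (1,1,1) <- {14}
Distinct abstract states = 4

4


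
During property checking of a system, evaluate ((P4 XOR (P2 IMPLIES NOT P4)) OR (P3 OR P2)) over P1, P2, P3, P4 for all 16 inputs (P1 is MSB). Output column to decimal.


Formula: ((P4 XOR (P2 IMPLIES NOT P4)) OR (P3 OR P2)) over P1, P2, P3, P4 (16 rows)
Evaluate each row (bits = P1,P2,P3,P4, MSB first):
  row 0 [0000]: ((0 XOR (0 IMPLIES NOT 0)) OR (0 OR 0)) -> 1
  row 1 [0001]: ((1 XOR (0 IMPLIES NOT 1)) OR (0 OR 0)) -> 0
  row 2 [0010]: ((0 XOR (0 IMPLIES NOT 0)) OR (1 OR 0)) -> 1
  row 3 [0011]: ((1 XOR (0 IMPLIES NOT 1)) OR (1 OR 0)) -> 1
  row 4 [0100]: ((0 XOR (1 IMPLIES NOT 0)) OR (0 OR 1)) -> 1
  row 5 [0101]: ((1 XOR (1 IMPLIES NOT 1)) OR (0 OR 1)) -> 1
  row 6 [0110]: ((0 XOR (1 IMPLIES NOT 0)) OR (1 OR 1)) -> 1
  row 7 [0111]: ((1 XOR (1 IMPLIES NOT 1)) OR (1 OR 1)) -> 1
  row 8 [1000]: ((0 XOR (0 IMPLIES NOT 0)) OR (0 OR 0)) -> 1
  row 9 [1001]: ((1 XOR (0 IMPLIES NOT 1)) OR (0 OR 0)) -> 0
  row 10 [1010]: ((0 XOR (0 IMPLIES NOT 0)) OR (1 OR 0)) -> 1
  row 11 [1011]: ((1 XOR (0 IMPLIES NOT 1)) OR (1 OR 0)) -> 1
  row 12 [1100]: ((0 XOR (1 IMPLIES NOT 0)) OR (0 OR 1)) -> 1
  row 13 [1101]: ((1 XOR (1 IMPLIES NOT 1)) OR (0 OR 1)) -> 1
  row 14 [1110]: ((0 XOR (1 IMPLIES NOT 0)) OR (1 OR 1)) -> 1
  row 15 [1111]: ((1 XOR (1 IMPLIES NOT 1)) OR (1 OR 1)) -> 1
Full result column, 4 rows per line (P1,P2 fixed per line; P3,P4 runs 00..11 left to right):
  rows 0-3 [P1,P2=00]: 1011  = hex B
  rows 4-7 [P1,P2=01]: 1111  = hex F
  rows 8-11 [P1,P2=10]: 1011  = hex B
  rows 12-15 [P1,P2=11]: 1111  = hex F
Output column (row 0 .. row 15) = 1011111110111111
Output column grouped in 4s = 1011 1111 1011 1111 = 0xBFBF
Convert to decimal digit by digit (value = value*16 + digit):
  B -> 11
  11*16 + 15 (F) = 191
  191*16 + 11 (B) = 3067
  3067*16 + 15 (F) = 49087
Decimal = 49087

49087


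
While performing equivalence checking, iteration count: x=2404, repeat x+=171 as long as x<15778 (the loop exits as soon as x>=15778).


Step 1: x goes from 2404 toward 15778 by 171; the body runs while x<15778, so iterations = ceil((bound-start)/step)
Step 2: Distance=13374
Step 3: ceil(13374/171)=79

79


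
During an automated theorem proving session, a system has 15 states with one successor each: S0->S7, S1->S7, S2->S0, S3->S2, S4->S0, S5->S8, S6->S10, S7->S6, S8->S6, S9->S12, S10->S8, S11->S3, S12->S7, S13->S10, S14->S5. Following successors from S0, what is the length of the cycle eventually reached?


Trace from S0 until a state repeats:
  S0 -> S7 -> S6 -> S10 -> S8 -> S6
S6 first seen at step 2, revisited at step 5.
Cycle length = 5 - 2 = 3

3


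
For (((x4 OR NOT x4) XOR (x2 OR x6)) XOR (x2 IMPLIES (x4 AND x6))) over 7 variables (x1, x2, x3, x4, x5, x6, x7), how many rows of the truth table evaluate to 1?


Formula: (((x4 OR NOT x4) XOR (x2 OR x6)) XOR (x2 IMPLIES (x4 AND x6))) over 7 vars (128 rows)
Evaluate each row (x1, x2, x3, x4, x5, x6, x7 as bits, MSB first):
  row 0 [0000000]: (((0 OR NOT 0) XOR (0 OR 0)) XOR (0 IMPLIES (0 AND 0))) -> 0
  row 1 [0000001]: (((0 OR NOT 0) XOR (0 OR 0)) XOR (0 IMPLIES (0 AND 0))) -> 0
  row 2 [0000010]: (((0 OR NOT 0) XOR (0 OR 1)) XOR (0 IMPLIES (0 AND 1))) -> 1
  row 3 [0000011]: (((0 OR NOT 0) XOR (0 OR 1)) XOR (0 IMPLIES (0 AND 1))) -> 1
  row 4 [0000100]: (((0 OR NOT 0) XOR (0 OR 0)) XOR (0 IMPLIES (0 AND 0))) -> 0
  (every remaining row is evaluated the same way; all 128 results are listed next)
Full result column, 8 rows per line (x1,x2,x3,x4 fixed per line; x5,x6,x7 runs 000..111 left to right):
  rows 0-7 [x1,x2,x3,x4=0000]: 00110011  (ones: 4)
  rows 8-15 [x1,x2,x3,x4=0001]: 00110011  (ones: 4)
  rows 16-23 [x1,x2,x3,x4=0010]: 00110011  (ones: 4)
  rows 24-31 [x1,x2,x3,x4=0011]: 00110011  (ones: 4)
  rows 32-39 [x1,x2,x3,x4=0100]: 00000000  (ones: 0)
  rows 40-47 [x1,x2,x3,x4=0101]: 00110011  (ones: 4)
  rows 48-55 [x1,x2,x3,x4=0110]: 00000000  (ones: 0)
  rows 56-63 [x1,x2,x3,x4=0111]: 00110011  (ones: 4)
  rows 64-71 [x1,x2,x3,x4=1000]: 00110011  (ones: 4)
  rows 72-79 [x1,x2,x3,x4=1001]: 00110011  (ones: 4)
  rows 80-87 [x1,x2,x3,x4=1010]: 00110011  (ones: 4)
  rows 88-95 [x1,x2,x3,x4=1011]: 00110011  (ones: 4)
  rows 96-103 [x1,x2,x3,x4=1100]: 00000000  (ones: 0)
  rows 104-111 [x1,x2,x3,x4=1101]: 00110011  (ones: 4)
  rows 112-119 [x1,x2,x3,x4=1110]: 00000000  (ones: 0)
  rows 120-127 [x1,x2,x3,x4=1111]: 00110011  (ones: 4)
Count of 1-rows = 4+4+4+4+0+4+0+4+4+4+4+4+0+4+0+4 = 48

48


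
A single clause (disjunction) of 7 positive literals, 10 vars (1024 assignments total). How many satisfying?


Step 1: Total=2^10=1024
Step 2: Unsat when all 7 false: 2^3=8
Step 3: Sat=1024-8=1016

1016


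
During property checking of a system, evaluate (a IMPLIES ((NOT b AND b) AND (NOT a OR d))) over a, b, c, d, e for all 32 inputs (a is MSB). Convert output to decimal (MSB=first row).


Formula: (a IMPLIES ((NOT b AND b) AND (NOT a OR d))) over a, b, c, d, e (32 rows)
Evaluate each row (bits = a,b,c,d,e, MSB first):
  row 0 [00000]: (0 IMPLIES ((NOT 0 AND 0) AND (NOT 0 OR 0))) -> 1
  row 1 [00001]: (0 IMPLIES ((NOT 0 AND 0) AND (NOT 0 OR 0))) -> 1
  row 2 [00010]: (0 IMPLIES ((NOT 0 AND 0) AND (NOT 0 OR 1))) -> 1
  row 3 [00011]: (0 IMPLIES ((NOT 0 AND 0) AND (NOT 0 OR 1))) -> 1
  row 4 [00100]: (0 IMPLIES ((NOT 0 AND 0) AND (NOT 0 OR 0))) -> 1
  row 5 [00101]: (0 IMPLIES ((NOT 0 AND 0) AND (NOT 0 OR 0))) -> 1
  row 6 [00110]: (0 IMPLIES ((NOT 0 AND 0) AND (NOT 0 OR 1))) -> 1
  row 7 [00111]: (0 IMPLIES ((NOT 0 AND 0) AND (NOT 0 OR 1))) -> 1
  row 8 [01000]: (0 IMPLIES ((NOT 1 AND 1) AND (NOT 0 OR 0))) -> 1
  row 9 [01001]: (0 IMPLIES ((NOT 1 AND 1) AND (NOT 0 OR 0))) -> 1
  row 10 [01010]: (0 IMPLIES ((NOT 1 AND 1) AND (NOT 0 OR 1))) -> 1
  row 11 [01011]: (0 IMPLIES ((NOT 1 AND 1) AND (NOT 0 OR 1))) -> 1
  row 12 [01100]: (0 IMPLIES ((NOT 1 AND 1) AND (NOT 0 OR 0))) -> 1
  row 13 [01101]: (0 IMPLIES ((NOT 1 AND 1) AND (NOT 0 OR 0))) -> 1
  row 14 [01110]: (0 IMPLIES ((NOT 1 AND 1) AND (NOT 0 OR 1))) -> 1
  row 15 [01111]: (0 IMPLIES ((NOT 1 AND 1) AND (NOT 0 OR 1))) -> 1
  row 16 [10000]: (1 IMPLIES ((NOT 0 AND 0) AND (NOT 1 OR 0))) -> 0
  row 17 [10001]: (1 IMPLIES ((NOT 0 AND 0) AND (NOT 1 OR 0))) -> 0
  row 18 [10010]: (1 IMPLIES ((NOT 0 AND 0) AND (NOT 1 OR 1))) -> 0
  row 19 [10011]: (1 IMPLIES ((NOT 0 AND 0) AND (NOT 1 OR 1))) -> 0
  row 20 [10100]: (1 IMPLIES ((NOT 0 AND 0) AND (NOT 1 OR 0))) -> 0
  row 21 [10101]: (1 IMPLIES ((NOT 0 AND 0) AND (NOT 1 OR 0))) -> 0
  row 22 [10110]: (1 IMPLIES ((NOT 0 AND 0) AND (NOT 1 OR 1))) -> 0
  row 23 [10111]: (1 IMPLIES ((NOT 0 AND 0) AND (NOT 1 OR 1))) -> 0
  row 24 [11000]: (1 IMPLIES ((NOT 1 AND 1) AND (NOT 1 OR 0))) -> 0
  row 25 [11001]: (1 IMPLIES ((NOT 1 AND 1) AND (NOT 1 OR 0))) -> 0
  row 26 [11010]: (1 IMPLIES ((NOT 1 AND 1) AND (NOT 1 OR 1))) -> 0
  row 27 [11011]: (1 IMPLIES ((NOT 1 AND 1) AND (NOT 1 OR 1))) -> 0
  row 28 [11100]: (1 IMPLIES ((NOT 1 AND 1) AND (NOT 1 OR 0))) -> 0
  row 29 [11101]: (1 IMPLIES ((NOT 1 AND 1) AND (NOT 1 OR 0))) -> 0
  row 30 [11110]: (1 IMPLIES ((NOT 1 AND 1) AND (NOT 1 OR 1))) -> 0
  row 31 [11111]: (1 IMPLIES ((NOT 1 AND 1) AND (NOT 1 OR 1))) -> 0
Full result column, 4 rows per line (a,b,c fixed per line; d,e runs 00..11 left to right):
  rows 0-3 [a,b,c=000]: 1111  = hex F
  rows 4-7 [a,b,c=001]: 1111  = hex F
  rows 8-11 [a,b,c=010]: 1111  = hex F
  rows 12-15 [a,b,c=011]: 1111  = hex F
  rows 16-19 [a,b,c=100]: 0000  = hex 0
  rows 20-23 [a,b,c=101]: 0000  = hex 0
  rows 24-27 [a,b,c=110]: 0000  = hex 0
  rows 28-31 [a,b,c=111]: 0000  = hex 0
Output column (row 0 .. row 31) = 11111111111111110000000000000000
Output column grouped in 4s = 1111 1111 1111 1111 0000 0000 0000 0000 = 0xFFFF0000
Convert to decimal digit by digit (value = value*16 + digit):
  F -> 15
  15*16 + 15 (F) = 255
  255*16 + 15 (F) = 4095
  4095*16 + 15 (F) = 65535
  65535*16 + 0 = 1048560
  1048560*16 + 0 = 16776960
  16776960*16 + 0 = 268431360
  268431360*16 + 0 = 4294901760
Decimal = 4294901760

4294901760


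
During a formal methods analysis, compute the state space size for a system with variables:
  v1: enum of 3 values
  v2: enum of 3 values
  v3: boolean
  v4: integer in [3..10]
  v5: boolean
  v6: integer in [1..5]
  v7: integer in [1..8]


State space = product of domain sizes of all variables.
Domain sizes:
  v1 (enum of 3 values): 3
  v2 (enum of 3 values): 3
  v3 (boolean): 2
  v4 (integer in [3..10]): 8
  v5 (boolean): 2
  v6 (integer in [1..5]): 5
  v7 (integer in [1..8]): 8
Product = 3 * 3 * 2 * 8 * 2 * 5 * 8 = 11520

11520


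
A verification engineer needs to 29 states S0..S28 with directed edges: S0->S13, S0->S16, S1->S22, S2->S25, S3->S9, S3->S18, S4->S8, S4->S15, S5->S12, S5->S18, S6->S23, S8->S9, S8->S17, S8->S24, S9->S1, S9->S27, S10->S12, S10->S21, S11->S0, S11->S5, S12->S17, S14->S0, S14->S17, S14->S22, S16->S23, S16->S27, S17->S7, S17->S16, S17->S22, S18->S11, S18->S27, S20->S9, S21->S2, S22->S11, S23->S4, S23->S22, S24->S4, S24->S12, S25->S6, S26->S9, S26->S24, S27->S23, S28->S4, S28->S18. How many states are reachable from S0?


BFS from S0:
  layer 0: {S0}
  layer 1: {S13, S16}
  layer 2: {S23, S27}
  layer 3: {S4, S22}
  layer 4: {S8, S11, S15}
  layer 5: {S5, S9, S17, S24}
  layer 6: {S1, S7, S12, S18}
Reachable set: {S0, S1, S4, S5, S7, S8, S9, S11, S12, S13, S15, S16, S17, S18, S22, S23, S24, S27}
Count = 18

18


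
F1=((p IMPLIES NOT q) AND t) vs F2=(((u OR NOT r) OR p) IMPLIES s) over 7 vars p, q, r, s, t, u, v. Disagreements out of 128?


F1 = ((p IMPLIES NOT q) AND t)
F2 = (((u OR NOT r) OR p) IMPLIES s)
Evaluate both on each of 128 rows (bits = p,q,r,s,t,u,v):
  row 0 [0000000]: F1=0 F2=0 -> 0
  row 1 [0000001]: F1=0 F2=0 -> 0
  row 2 [0000010]: F1=0 F2=0 -> 0
  row 3 [0000011]: F1=0 F2=0 -> 0
  row 4 [0000100]: F1=1 F2=0 (differ) -> 1
  (every remaining row is evaluated the same way; all 128 results are listed next)
Full result column, 8 rows per line (p,q,r,s fixed per line; t,u,v runs 000..111 left to right):
  rows 0-7 [p,q,r,s=0000]: 00001111  (ones: 4)
  rows 8-15 [p,q,r,s=0001]: 11110000  (ones: 4)
  rows 16-23 [p,q,r,s=0010]: 11000011  (ones: 4)
  rows 24-31 [p,q,r,s=0011]: 11110000  (ones: 4)
  rows 32-39 [p,q,r,s=0100]: 00001111  (ones: 4)
  rows 40-47 [p,q,r,s=0101]: 11110000  (ones: 4)
  rows 48-55 [p,q,r,s=0110]: 11000011  (ones: 4)
  rows 56-63 [p,q,r,s=0111]: 11110000  (ones: 4)
  rows 64-71 [p,q,r,s=1000]: 00001111  (ones: 4)
  rows 72-79 [p,q,r,s=1001]: 11110000  (ones: 4)
  rows 80-87 [p,q,r,s=1010]: 00001111  (ones: 4)
  rows 88-95 [p,q,r,s=1011]: 11110000  (ones: 4)
  rows 96-103 [p,q,r,s=1100]: 00000000  (ones: 0)
  rows 104-111 [p,q,r,s=1101]: 11111111  (ones: 8)
  rows 112-119 [p,q,r,s=1110]: 00000000  (ones: 0)
  rows 120-127 [p,q,r,s=1111]: 11111111  (ones: 8)
Disagreements = 4+4+4+4+4+4+4+4+4+4+4+4+0+8+0+8 = 64

64


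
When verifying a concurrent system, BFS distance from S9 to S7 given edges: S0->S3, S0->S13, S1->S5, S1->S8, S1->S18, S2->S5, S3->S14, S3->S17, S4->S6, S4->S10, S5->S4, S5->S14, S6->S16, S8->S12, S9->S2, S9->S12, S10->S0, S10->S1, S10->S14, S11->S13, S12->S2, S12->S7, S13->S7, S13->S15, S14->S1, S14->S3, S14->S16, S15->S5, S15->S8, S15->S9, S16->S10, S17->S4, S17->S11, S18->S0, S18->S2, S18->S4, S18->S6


BFS layer-by-layer from S9:
  dist 0: {S9}
  dist 1: {S2, S12}
  dist 2: {S5, S7}
  -> S7 reached at distance 2
Shortest path length = 2

2


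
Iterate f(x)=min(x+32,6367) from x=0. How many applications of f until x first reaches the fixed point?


Step 1: x=0, cap=6367, increment=32
Step 2: x grows by 32 each step until capped at 6367; fixed point is x=6367
Step 3: iterations = ceil(6367/32) = 199

199


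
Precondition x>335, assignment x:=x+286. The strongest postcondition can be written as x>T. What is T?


Formula: sp(P, x:=E) = exists old_x. (x = E[old_x/x]) AND P[old_x/x] (old_x is the value of x before the assignment; eliminate old_x by solving x = E[old_x/x] for old_x)
Step 1: Precondition P: x>335, i.e. old_x > 335
Step 2: Assignment gives x = old_x + 286, so old_x = x - 286
Step 3: Substitute into P: x - 286 > 335
Step 4: Simplify: x > 335+286 = 621

621


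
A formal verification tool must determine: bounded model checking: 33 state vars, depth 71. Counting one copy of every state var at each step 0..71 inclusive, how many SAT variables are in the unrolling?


BMC unrolls to depth k, creating one copy of each state var for steps 0..k.
Step count = 71 + 1 = 72 (steps 0 through 71)
Vars per step = 33
Total = 33 * 72 = 2376

2376


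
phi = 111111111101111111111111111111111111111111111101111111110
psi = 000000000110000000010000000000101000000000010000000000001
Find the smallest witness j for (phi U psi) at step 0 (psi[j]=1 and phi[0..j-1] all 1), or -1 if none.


(phi U psi) at 0: need smallest j with psi[j]=1 and phi[i]=1 for all i in [0,j).
Scan from step 0:
  step 0: phi=1, psi=0 -> continue
  step 1: phi=1, psi=0 -> continue
  step 2: phi=1, psi=0 -> continue
  step 3: phi=1, psi=0 -> continue
  step 9: psi=1 and phi held for [0,9) -> witness found
Witness step = 9

9


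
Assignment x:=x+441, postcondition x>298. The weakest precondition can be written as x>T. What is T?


Formula: wp(x:=E, P) = P[E/x] (substitute E for x in postcondition)
Step 1: Postcondition: x>298
Step 2: Substitute x+441 for x: x+441>298
Step 3: Solve for x: x > 298-441 = -143

-143


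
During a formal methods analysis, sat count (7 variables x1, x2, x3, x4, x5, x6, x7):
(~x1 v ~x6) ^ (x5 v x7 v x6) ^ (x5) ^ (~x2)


CNF with 4 clauses over 7 vars (128 assignments).
An assignment satisfies CNF iff every clause has >=1 true literal.
Check each row (bits = x1,x2,x3,x4,x5,x6,x7; clause T/F shown):
  row 0 [0000000]: clauses=TFFT -> 0
  row 1 [0000001]: clauses=TTFT -> 0
  row 2 [0000010]: clauses=TTFT -> 0
  row 3 [0000011]: clauses=TTFT -> 0
  row 4 [0000100]: clauses=TTTT -> 1
  (every remaining row is evaluated the same way; all 128 results are listed next)
Full result column, 8 rows per line (x1,x2,x3,x4 fixed per line; x5,x6,x7 runs 000..111 left to right):
  rows 0-7 [x1,x2,x3,x4=0000]: 00001111  (ones: 4)
  rows 8-15 [x1,x2,x3,x4=0001]: 00001111  (ones: 4)
  rows 16-23 [x1,x2,x3,x4=0010]: 00001111  (ones: 4)
  rows 24-31 [x1,x2,x3,x4=0011]: 00001111  (ones: 4)
  rows 32-39 [x1,x2,x3,x4=0100]: 00000000  (ones: 0)
  rows 40-47 [x1,x2,x3,x4=0101]: 00000000  (ones: 0)
  rows 48-55 [x1,x2,x3,x4=0110]: 00000000  (ones: 0)
  rows 56-63 [x1,x2,x3,x4=0111]: 00000000  (ones: 0)
  rows 64-71 [x1,x2,x3,x4=1000]: 00001100  (ones: 2)
  rows 72-79 [x1,x2,x3,x4=1001]: 00001100  (ones: 2)
  rows 80-87 [x1,x2,x3,x4=1010]: 00001100  (ones: 2)
  rows 88-95 [x1,x2,x3,x4=1011]: 00001100  (ones: 2)
  rows 96-103 [x1,x2,x3,x4=1100]: 00000000  (ones: 0)
  rows 104-111 [x1,x2,x3,x4=1101]: 00000000  (ones: 0)
  rows 112-119 [x1,x2,x3,x4=1110]: 00000000  (ones: 0)
  rows 120-127 [x1,x2,x3,x4=1111]: 00000000  (ones: 0)
Satisfying assignments = 4+4+4+4+0+0+0+0+2+2+2+2+0+0+0+0 = 24

24


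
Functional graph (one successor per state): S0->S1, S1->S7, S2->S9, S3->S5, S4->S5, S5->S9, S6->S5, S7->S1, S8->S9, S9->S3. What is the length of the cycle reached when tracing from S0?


Trace from S0 until a state repeats:
  S0 -> S1 -> S7 -> S1
S1 first seen at step 1, revisited at step 3.
Cycle length = 3 - 1 = 2

2


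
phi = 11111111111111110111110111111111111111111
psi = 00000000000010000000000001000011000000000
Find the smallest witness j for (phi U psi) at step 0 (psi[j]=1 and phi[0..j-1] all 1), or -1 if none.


(phi U psi) at 0: need smallest j with psi[j]=1 and phi[i]=1 for all i in [0,j).
Scan from step 0:
  step 0: phi=1, psi=0 -> continue
  step 1: phi=1, psi=0 -> continue
  step 2: phi=1, psi=0 -> continue
  step 3: phi=1, psi=0 -> continue
  step 12: psi=1 and phi held for [0,12) -> witness found
Witness step = 12

12


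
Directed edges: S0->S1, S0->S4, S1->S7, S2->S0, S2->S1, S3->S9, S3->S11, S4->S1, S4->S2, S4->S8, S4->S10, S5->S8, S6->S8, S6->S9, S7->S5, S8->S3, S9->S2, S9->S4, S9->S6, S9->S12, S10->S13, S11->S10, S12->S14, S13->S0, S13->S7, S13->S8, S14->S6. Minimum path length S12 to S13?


BFS layer-by-layer from S12:
  dist 0: {S12}
  dist 1: {S14}
  dist 2: {S6}
  dist 3: {S8, S9}
  dist 4: {S2, S3, S4}
  dist 5: {S0, S1, S10, S11}
  dist 6: {S7, S13}
  -> S13 reached at distance 6
Shortest path length = 6

6


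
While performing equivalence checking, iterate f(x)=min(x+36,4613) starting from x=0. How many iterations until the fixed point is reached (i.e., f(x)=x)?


Step 1: x=0, cap=4613, increment=36
Step 2: x grows by 36 each step until capped at 4613; fixed point is x=4613
Step 3: iterations = ceil(4613/36) = 129

129


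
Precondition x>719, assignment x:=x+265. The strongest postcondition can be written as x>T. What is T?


Formula: sp(P, x:=E) = exists old_x. (x = E[old_x/x]) AND P[old_x/x] (old_x is the value of x before the assignment; eliminate old_x by solving x = E[old_x/x] for old_x)
Step 1: Precondition P: x>719, i.e. old_x > 719
Step 2: Assignment gives x = old_x + 265, so old_x = x - 265
Step 3: Substitute into P: x - 265 > 719
Step 4: Simplify: x > 719+265 = 984

984


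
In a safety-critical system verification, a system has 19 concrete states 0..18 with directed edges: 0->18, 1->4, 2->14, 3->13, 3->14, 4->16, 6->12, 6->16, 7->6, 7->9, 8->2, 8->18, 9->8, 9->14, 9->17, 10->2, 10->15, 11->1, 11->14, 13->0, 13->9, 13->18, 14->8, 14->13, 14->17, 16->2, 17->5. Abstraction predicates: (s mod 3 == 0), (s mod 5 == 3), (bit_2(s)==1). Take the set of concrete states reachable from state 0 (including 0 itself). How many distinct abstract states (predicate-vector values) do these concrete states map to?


BFS from 0:
Concrete reachable: {0, 18}
Abstract via predicates (s mod 3 == 0), (s mod 5 == 3), (bit_2(s)==1):
  (1,0,0) <- {0}
  (1,1,0) <- {18}
Distinct abstract states = 2

2


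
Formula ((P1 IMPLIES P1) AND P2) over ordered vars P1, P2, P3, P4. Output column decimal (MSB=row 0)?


Formula: ((P1 IMPLIES P1) AND P2) over P1, P2, P3, P4 (16 rows)
Evaluate each row (bits = P1,P2,P3,P4, MSB first):
  row 0 [0000]: ((0 IMPLIES 0) AND 0) -> 0
  row 1 [0001]: ((0 IMPLIES 0) AND 0) -> 0
  row 2 [0010]: ((0 IMPLIES 0) AND 0) -> 0
  row 3 [0011]: ((0 IMPLIES 0) AND 0) -> 0
  row 4 [0100]: ((0 IMPLIES 0) AND 1) -> 1
  row 5 [0101]: ((0 IMPLIES 0) AND 1) -> 1
  row 6 [0110]: ((0 IMPLIES 0) AND 1) -> 1
  row 7 [0111]: ((0 IMPLIES 0) AND 1) -> 1
  row 8 [1000]: ((1 IMPLIES 1) AND 0) -> 0
  row 9 [1001]: ((1 IMPLIES 1) AND 0) -> 0
  row 10 [1010]: ((1 IMPLIES 1) AND 0) -> 0
  row 11 [1011]: ((1 IMPLIES 1) AND 0) -> 0
  row 12 [1100]: ((1 IMPLIES 1) AND 1) -> 1
  row 13 [1101]: ((1 IMPLIES 1) AND 1) -> 1
  row 14 [1110]: ((1 IMPLIES 1) AND 1) -> 1
  row 15 [1111]: ((1 IMPLIES 1) AND 1) -> 1
Full result column, 4 rows per line (P1,P2 fixed per line; P3,P4 runs 00..11 left to right):
  rows 0-3 [P1,P2=00]: 0000  = hex 0
  rows 4-7 [P1,P2=01]: 1111  = hex F
  rows 8-11 [P1,P2=10]: 0000  = hex 0
  rows 12-15 [P1,P2=11]: 1111  = hex F
Output column (row 0 .. row 15) = 0000111100001111
Output column grouped in 4s = 0000 1111 0000 1111 = 0x0F0F
Convert to decimal digit by digit (value = value*16 + digit):
  0 -> 0
  0*16 + 15 (F) = 15
  15*16 + 0 = 240
  240*16 + 15 (F) = 3855
Decimal = 3855

3855


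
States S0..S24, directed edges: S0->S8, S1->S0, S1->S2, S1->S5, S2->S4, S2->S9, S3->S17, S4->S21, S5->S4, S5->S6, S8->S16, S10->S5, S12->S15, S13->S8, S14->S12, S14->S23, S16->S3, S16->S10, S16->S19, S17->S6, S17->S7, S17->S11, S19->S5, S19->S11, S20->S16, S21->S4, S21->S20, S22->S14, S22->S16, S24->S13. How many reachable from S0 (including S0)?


BFS from S0:
  layer 0: {S0}
  layer 1: {S8}
  layer 2: {S16}
  layer 3: {S3, S10, S19}
  layer 4: {S5, S11, S17}
  layer 5: {S4, S6, S7}
  layer 6: {S21}
  layer 7: {S20}
Reachable set: {S0, S3, S4, S5, S6, S7, S8, S10, S11, S16, S17, S19, S20, S21}
Count = 14

14


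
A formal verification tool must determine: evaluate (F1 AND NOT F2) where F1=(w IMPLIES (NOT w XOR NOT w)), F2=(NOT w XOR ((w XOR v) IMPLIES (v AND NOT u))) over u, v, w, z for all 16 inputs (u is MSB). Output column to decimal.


F1 = (w IMPLIES (NOT w XOR NOT w))
F2 = (NOT w XOR ((w XOR v) IMPLIES (v AND NOT u)))
Counterexample to F1=>F2 is where F1=1 and F2=0.
Evaluate each row (bits = u,v,w,z, MSB first):
  row 0 [0000]: F1=1 F2=0 -> F1&~F2 -> 1
  row 1 [0001]: F1=1 F2=0 -> F1&~F2 -> 1
  row 2 [0010]: F1=0 F2=0 -> F1&~F2 -> 0
  row 3 [0011]: F1=0 F2=0 -> F1&~F2 -> 0
  row 4 [0100]: F1=1 F2=0 -> F1&~F2 -> 1
  row 5 [0101]: F1=1 F2=0 -> F1&~F2 -> 1
  row 6 [0110]: F1=0 F2=1 -> F1&~F2 -> 0
  row 7 [0111]: F1=0 F2=1 -> F1&~F2 -> 0
  row 8 [1000]: F1=1 F2=0 -> F1&~F2 -> 1
  row 9 [1001]: F1=1 F2=0 -> F1&~F2 -> 1
  row 10 [1010]: F1=0 F2=0 -> F1&~F2 -> 0
  row 11 [1011]: F1=0 F2=0 -> F1&~F2 -> 0
  row 12 [1100]: F1=1 F2=1 -> F1&~F2 -> 0
  row 13 [1101]: F1=1 F2=1 -> F1&~F2 -> 0
  row 14 [1110]: F1=0 F2=1 -> F1&~F2 -> 0
  row 15 [1111]: F1=0 F2=1 -> F1&~F2 -> 0
Full result column, 4 rows per line (u,v fixed per line; w,z runs 00..11 left to right):
  rows 0-3 [u,v=00]: 1100  = hex C
  rows 4-7 [u,v=01]: 1100  = hex C
  rows 8-11 [u,v=10]: 1100  = hex C
  rows 12-15 [u,v=11]: 0000  = hex 0
Counterexample vector (row 0 .. row 15) = 1100110011000000
Output column grouped in 4s = 1100 1100 1100 0000 = 0xCCC0
Convert to decimal digit by digit (value = value*16 + digit):
  C -> 12
  12*16 + 12 (C) = 204
  204*16 + 12 (C) = 3276
  3276*16 + 0 = 52416
Decimal = 52416

52416


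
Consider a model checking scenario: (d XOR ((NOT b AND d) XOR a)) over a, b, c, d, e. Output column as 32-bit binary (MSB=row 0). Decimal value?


Formula: (d XOR ((NOT b AND d) XOR a)) over a, b, c, d, e (32 rows)
Evaluate each row (bits = a,b,c,d,e, MSB first):
  row 0 [00000]: (0 XOR ((NOT 0 AND 0) XOR 0)) -> 0
  row 1 [00001]: (0 XOR ((NOT 0 AND 0) XOR 0)) -> 0
  row 2 [00010]: (1 XOR ((NOT 0 AND 1) XOR 0)) -> 0
  row 3 [00011]: (1 XOR ((NOT 0 AND 1) XOR 0)) -> 0
  row 4 [00100]: (0 XOR ((NOT 0 AND 0) XOR 0)) -> 0
  row 5 [00101]: (0 XOR ((NOT 0 AND 0) XOR 0)) -> 0
  row 6 [00110]: (1 XOR ((NOT 0 AND 1) XOR 0)) -> 0
  row 7 [00111]: (1 XOR ((NOT 0 AND 1) XOR 0)) -> 0
  row 8 [01000]: (0 XOR ((NOT 1 AND 0) XOR 0)) -> 0
  row 9 [01001]: (0 XOR ((NOT 1 AND 0) XOR 0)) -> 0
  row 10 [01010]: (1 XOR ((NOT 1 AND 1) XOR 0)) -> 1
  row 11 [01011]: (1 XOR ((NOT 1 AND 1) XOR 0)) -> 1
  row 12 [01100]: (0 XOR ((NOT 1 AND 0) XOR 0)) -> 0
  row 13 [01101]: (0 XOR ((NOT 1 AND 0) XOR 0)) -> 0
  row 14 [01110]: (1 XOR ((NOT 1 AND 1) XOR 0)) -> 1
  row 15 [01111]: (1 XOR ((NOT 1 AND 1) XOR 0)) -> 1
  row 16 [10000]: (0 XOR ((NOT 0 AND 0) XOR 1)) -> 1
  row 17 [10001]: (0 XOR ((NOT 0 AND 0) XOR 1)) -> 1
  row 18 [10010]: (1 XOR ((NOT 0 AND 1) XOR 1)) -> 1
  row 19 [10011]: (1 XOR ((NOT 0 AND 1) XOR 1)) -> 1
  row 20 [10100]: (0 XOR ((NOT 0 AND 0) XOR 1)) -> 1
  row 21 [10101]: (0 XOR ((NOT 0 AND 0) XOR 1)) -> 1
  row 22 [10110]: (1 XOR ((NOT 0 AND 1) XOR 1)) -> 1
  row 23 [10111]: (1 XOR ((NOT 0 AND 1) XOR 1)) -> 1
  row 24 [11000]: (0 XOR ((NOT 1 AND 0) XOR 1)) -> 1
  row 25 [11001]: (0 XOR ((NOT 1 AND 0) XOR 1)) -> 1
  row 26 [11010]: (1 XOR ((NOT 1 AND 1) XOR 1)) -> 0
  row 27 [11011]: (1 XOR ((NOT 1 AND 1) XOR 1)) -> 0
  row 28 [11100]: (0 XOR ((NOT 1 AND 0) XOR 1)) -> 1
  row 29 [11101]: (0 XOR ((NOT 1 AND 0) XOR 1)) -> 1
  row 30 [11110]: (1 XOR ((NOT 1 AND 1) XOR 1)) -> 0
  row 31 [11111]: (1 XOR ((NOT 1 AND 1) XOR 1)) -> 0
Full result column, 4 rows per line (a,b,c fixed per line; d,e runs 00..11 left to right):
  rows 0-3 [a,b,c=000]: 0000  = hex 0
  rows 4-7 [a,b,c=001]: 0000  = hex 0
  rows 8-11 [a,b,c=010]: 0011  = hex 3
  rows 12-15 [a,b,c=011]: 0011  = hex 3
  rows 16-19 [a,b,c=100]: 1111  = hex F
  rows 20-23 [a,b,c=101]: 1111  = hex F
  rows 24-27 [a,b,c=110]: 1100  = hex C
  rows 28-31 [a,b,c=111]: 1100  = hex C
Output column (row 0 .. row 31) = 00000000001100111111111111001100
Output column grouped in 4s = 0000 0000 0011 0011 1111 1111 1100 1100 = 0x0033FFCC
Convert to decimal digit by digit (value = value*16 + digit):
  0 -> 0
  0*16 + 0 = 0
  0*16 + 3 = 3
  3*16 + 3 = 51
  51*16 + 15 (F) = 831
  831*16 + 15 (F) = 13311
  13311*16 + 12 (C) = 212988
  212988*16 + 12 (C) = 3407820
Decimal = 3407820

3407820


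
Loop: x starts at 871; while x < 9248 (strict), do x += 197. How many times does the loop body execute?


Step 1: x goes from 871 toward 9248 by 197; the body runs while x<9248, so iterations = ceil((bound-start)/step)
Step 2: Distance=8377
Step 3: ceil(8377/197)=43

43


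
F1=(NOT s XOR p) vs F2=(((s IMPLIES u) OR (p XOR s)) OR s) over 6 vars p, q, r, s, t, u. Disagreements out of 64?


F1 = (NOT s XOR p)
F2 = (((s IMPLIES u) OR (p XOR s)) OR s)
Evaluate both on each of 64 rows (bits = p,q,r,s,t,u):
  row 0 [000000]: F1=1 F2=1 -> 0
  row 1 [000001]: F1=1 F2=1 -> 0
  row 2 [000010]: F1=1 F2=1 -> 0
  row 3 [000011]: F1=1 F2=1 -> 0
  row 4 [000100]: F1=0 F2=1 (differ) -> 1
  (every remaining row is evaluated the same way; all 64 results are listed next)
Full result column, 8 rows per line (p,q,r fixed per line; s,t,u runs 000..111 left to right):
  rows 0-7 [p,q,r=000]: 00001111  (ones: 4)
  rows 8-15 [p,q,r=001]: 00001111  (ones: 4)
  rows 16-23 [p,q,r=010]: 00001111  (ones: 4)
  rows 24-31 [p,q,r=011]: 00001111  (ones: 4)
  rows 32-39 [p,q,r=100]: 11110000  (ones: 4)
  rows 40-47 [p,q,r=101]: 11110000  (ones: 4)
  rows 48-55 [p,q,r=110]: 11110000  (ones: 4)
  rows 56-63 [p,q,r=111]: 11110000  (ones: 4)
Disagreements = 4+4+4+4+4+4+4+4 = 32

32


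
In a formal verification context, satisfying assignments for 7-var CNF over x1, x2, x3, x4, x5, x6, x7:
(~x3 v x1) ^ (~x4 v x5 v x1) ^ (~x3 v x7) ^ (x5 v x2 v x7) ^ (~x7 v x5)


CNF with 5 clauses over 7 vars (128 assignments).
An assignment satisfies CNF iff every clause has >=1 true literal.
Check each row (bits = x1,x2,x3,x4,x5,x6,x7; clause T/F shown):
  row 0 [0000000]: clauses=TTTFT -> 0
  row 1 [0000001]: clauses=TTTTF -> 0
  row 2 [0000010]: clauses=TTTFT -> 0
  row 3 [0000011]: clauses=TTTTF -> 0
  row 4 [0000100]: clauses=TTTTT -> 1
  (every remaining row is evaluated the same way; all 128 results are listed next)
Full result column, 8 rows per line (x1,x2,x3,x4 fixed per line; x5,x6,x7 runs 000..111 left to right):
  rows 0-7 [x1,x2,x3,x4=0000]: 00001111  (ones: 4)
  rows 8-15 [x1,x2,x3,x4=0001]: 00001111  (ones: 4)
  rows 16-23 [x1,x2,x3,x4=0010]: 00000000  (ones: 0)
  rows 24-31 [x1,x2,x3,x4=0011]: 00000000  (ones: 0)
  rows 32-39 [x1,x2,x3,x4=0100]: 10101111  (ones: 6)
  rows 40-47 [x1,x2,x3,x4=0101]: 00001111  (ones: 4)
  rows 48-55 [x1,x2,x3,x4=0110]: 00000000  (ones: 0)
  rows 56-63 [x1,x2,x3,x4=0111]: 00000000  (ones: 0)
  rows 64-71 [x1,x2,x3,x4=1000]: 00001111  (ones: 4)
  rows 72-79 [x1,x2,x3,x4=1001]: 00001111  (ones: 4)
  rows 80-87 [x1,x2,x3,x4=1010]: 00000101  (ones: 2)
  rows 88-95 [x1,x2,x3,x4=1011]: 00000101  (ones: 2)
  rows 96-103 [x1,x2,x3,x4=1100]: 10101111  (ones: 6)
  rows 104-111 [x1,x2,x3,x4=1101]: 10101111  (ones: 6)
  rows 112-119 [x1,x2,x3,x4=1110]: 00000101  (ones: 2)
  rows 120-127 [x1,x2,x3,x4=1111]: 00000101  (ones: 2)
Satisfying assignments = 4+4+0+0+6+4+0+0+4+4+2+2+6+6+2+2 = 46

46


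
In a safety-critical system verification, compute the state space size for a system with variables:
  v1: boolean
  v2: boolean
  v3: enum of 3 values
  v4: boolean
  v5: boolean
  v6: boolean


State space = product of domain sizes of all variables.
Domain sizes:
  v1 (boolean): 2
  v2 (boolean): 2
  v3 (enum of 3 values): 3
  v4 (boolean): 2
  v5 (boolean): 2
  v6 (boolean): 2
Product = 2 * 2 * 3 * 2 * 2 * 2 = 96

96


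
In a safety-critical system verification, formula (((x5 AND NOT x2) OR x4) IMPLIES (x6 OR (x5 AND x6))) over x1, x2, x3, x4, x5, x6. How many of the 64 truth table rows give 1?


Formula: (((x5 AND NOT x2) OR x4) IMPLIES (x6 OR (x5 AND x6))) over 6 vars (64 rows)
Evaluate each row (x1, x2, x3, x4, x5, x6 as bits, MSB first):
  row 0 [000000]: (((0 AND NOT 0) OR 0) IMPLIES (0 OR (0 AND 0))) -> 1
  row 1 [000001]: (((0 AND NOT 0) OR 0) IMPLIES (1 OR (0 AND 1))) -> 1
  row 2 [000010]: (((1 AND NOT 0) OR 0) IMPLIES (0 OR (1 AND 0))) -> 0
  row 3 [000011]: (((1 AND NOT 0) OR 0) IMPLIES (1 OR (1 AND 1))) -> 1
  row 4 [000100]: (((0 AND NOT 0) OR 1) IMPLIES (0 OR (0 AND 0))) -> 0
  (every remaining row is evaluated the same way; all 64 results are listed next)
Full result column, 8 rows per line (x1,x2,x3 fixed per line; x4,x5,x6 runs 000..111 left to right):
  rows 0-7 [x1,x2,x3=000]: 11010101  (ones: 5)
  rows 8-15 [x1,x2,x3=001]: 11010101  (ones: 5)
  rows 16-23 [x1,x2,x3=010]: 11110101  (ones: 6)
  rows 24-31 [x1,x2,x3=011]: 11110101  (ones: 6)
  rows 32-39 [x1,x2,x3=100]: 11010101  (ones: 5)
  rows 40-47 [x1,x2,x3=101]: 11010101  (ones: 5)
  rows 48-55 [x1,x2,x3=110]: 11110101  (ones: 6)
  rows 56-63 [x1,x2,x3=111]: 11110101  (ones: 6)
Count of 1-rows = 5+5+6+6+5+5+6+6 = 44

44


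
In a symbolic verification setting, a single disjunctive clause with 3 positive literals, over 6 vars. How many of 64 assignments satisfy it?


Step 1: Total=2^6=64
Step 2: Unsat when all 3 false: 2^3=8
Step 3: Sat=64-8=56

56


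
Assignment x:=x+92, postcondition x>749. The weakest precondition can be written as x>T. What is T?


Formula: wp(x:=E, P) = P[E/x] (substitute E for x in postcondition)
Step 1: Postcondition: x>749
Step 2: Substitute x+92 for x: x+92>749
Step 3: Solve for x: x > 749-92 = 657

657


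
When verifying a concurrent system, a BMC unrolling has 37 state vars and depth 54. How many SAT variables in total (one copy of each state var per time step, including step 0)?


BMC unrolls to depth k, creating one copy of each state var for steps 0..k.
Step count = 54 + 1 = 55 (steps 0 through 54)
Vars per step = 37
Total = 37 * 55 = 2035

2035


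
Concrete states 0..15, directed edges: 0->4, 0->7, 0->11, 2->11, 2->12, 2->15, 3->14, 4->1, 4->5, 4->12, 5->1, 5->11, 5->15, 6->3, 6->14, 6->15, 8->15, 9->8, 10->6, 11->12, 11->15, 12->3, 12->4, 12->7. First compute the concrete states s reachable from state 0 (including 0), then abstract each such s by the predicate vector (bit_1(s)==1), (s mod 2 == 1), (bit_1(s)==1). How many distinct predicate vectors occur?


BFS from 0:
Concrete reachable: {0, 1, 3, 4, 5, 7, 11, 12, 14, 15}
Abstract via predicates (bit_1(s)==1), (s mod 2 == 1), (bit_1(s)==1):
  (0,0,0) <- {0, 4, 12}
  (0,1,0) <- {1, 5}
  (1,0,1) <- {14}
  (1,1,1) <- {3, 7, 11, 15}
Distinct abstract states = 4

4


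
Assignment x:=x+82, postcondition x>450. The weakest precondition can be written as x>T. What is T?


Formula: wp(x:=E, P) = P[E/x] (substitute E for x in postcondition)
Step 1: Postcondition: x>450
Step 2: Substitute x+82 for x: x+82>450
Step 3: Solve for x: x > 450-82 = 368

368


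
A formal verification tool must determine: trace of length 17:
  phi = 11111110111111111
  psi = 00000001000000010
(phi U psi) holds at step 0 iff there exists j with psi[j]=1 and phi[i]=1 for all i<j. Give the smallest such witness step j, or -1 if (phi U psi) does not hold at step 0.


(phi U psi) at 0: need smallest j with psi[j]=1 and phi[i]=1 for all i in [0,j).
Scan from step 0:
  step 0: phi=1, psi=0 -> continue
  step 1: phi=1, psi=0 -> continue
  step 2: phi=1, psi=0 -> continue
  step 3: phi=1, psi=0 -> continue
  step 7: psi=1 and phi held for [0,7) -> witness found
Witness step = 7

7


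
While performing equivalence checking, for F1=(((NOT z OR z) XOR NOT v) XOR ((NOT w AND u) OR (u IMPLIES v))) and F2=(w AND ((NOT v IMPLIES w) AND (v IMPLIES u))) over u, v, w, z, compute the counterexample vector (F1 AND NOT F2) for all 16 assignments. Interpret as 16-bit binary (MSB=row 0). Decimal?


F1 = (((NOT z OR z) XOR NOT v) XOR ((NOT w AND u) OR (u IMPLIES v)))
F2 = (w AND ((NOT v IMPLIES w) AND (v IMPLIES u)))
Counterexample to F1=>F2 is where F1=1 and F2=0.
Evaluate each row (bits = u,v,w,z, MSB first):
  row 0 [0000]: F1=1 F2=0 -> F1&~F2 -> 1
  row 1 [0001]: F1=1 F2=0 -> F1&~F2 -> 1
  row 2 [0010]: F1=1 F2=1 -> F1&~F2 -> 0
  row 3 [0011]: F1=1 F2=1 -> F1&~F2 -> 0
  row 4 [0100]: F1=0 F2=0 -> F1&~F2 -> 0
  row 5 [0101]: F1=0 F2=0 -> F1&~F2 -> 0
  row 6 [0110]: F1=0 F2=0 -> F1&~F2 -> 0
  row 7 [0111]: F1=0 F2=0 -> F1&~F2 -> 0
  row 8 [1000]: F1=1 F2=0 -> F1&~F2 -> 1
  row 9 [1001]: F1=1 F2=0 -> F1&~F2 -> 1
  row 10 [1010]: F1=0 F2=1 -> F1&~F2 -> 0
  row 11 [1011]: F1=0 F2=1 -> F1&~F2 -> 0
  row 12 [1100]: F1=0 F2=0 -> F1&~F2 -> 0
  row 13 [1101]: F1=0 F2=0 -> F1&~F2 -> 0
  row 14 [1110]: F1=0 F2=1 -> F1&~F2 -> 0
  row 15 [1111]: F1=0 F2=1 -> F1&~F2 -> 0
Full result column, 4 rows per line (u,v fixed per line; w,z runs 00..11 left to right):
  rows 0-3 [u,v=00]: 1100  = hex C
  rows 4-7 [u,v=01]: 0000  = hex 0
  rows 8-11 [u,v=10]: 1100  = hex C
  rows 12-15 [u,v=11]: 0000  = hex 0
Counterexample vector (row 0 .. row 15) = 1100000011000000
Output column grouped in 4s = 1100 0000 1100 0000 = 0xC0C0
Convert to decimal digit by digit (value = value*16 + digit):
  C -> 12
  12*16 + 0 = 192
  192*16 + 12 (C) = 3084
  3084*16 + 0 = 49344
Decimal = 49344

49344


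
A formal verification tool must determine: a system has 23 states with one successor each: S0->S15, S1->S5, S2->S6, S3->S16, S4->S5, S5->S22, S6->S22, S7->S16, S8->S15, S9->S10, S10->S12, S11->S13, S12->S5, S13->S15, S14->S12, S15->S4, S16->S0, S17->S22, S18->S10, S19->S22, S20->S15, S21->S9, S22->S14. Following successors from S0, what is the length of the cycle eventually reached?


Trace from S0 until a state repeats:
  S0 -> S15 -> S4 -> S5 -> S22 -> S14 -> S12 -> S5
S5 first seen at step 3, revisited at step 7.
Cycle length = 7 - 3 = 4

4


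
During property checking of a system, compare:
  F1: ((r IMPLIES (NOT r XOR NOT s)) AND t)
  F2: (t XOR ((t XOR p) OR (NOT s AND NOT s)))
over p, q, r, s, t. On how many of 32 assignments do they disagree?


F1 = ((r IMPLIES (NOT r XOR NOT s)) AND t)
F2 = (t XOR ((t XOR p) OR (NOT s AND NOT s)))
Evaluate both on each of 32 rows (bits = p,q,r,s,t):
  row 0 [00000]: F1=0 F2=1 (differ) -> 1
  row 1 [00001]: F1=1 F2=0 (differ) -> 1
  row 2 [00010]: F1=0 F2=0 -> 0
  row 3 [00011]: F1=1 F2=0 (differ) -> 1
  row 4 [00100]: F1=0 F2=1 (differ) -> 1
  row 5 [00101]: F1=1 F2=0 (differ) -> 1
  row 6 [00110]: F1=0 F2=0 -> 0
  row 7 [00111]: F1=0 F2=0 -> 0
  row 8 [01000]: F1=0 F2=1 (differ) -> 1
  row 9 [01001]: F1=1 F2=0 (differ) -> 1
  row 10 [01010]: F1=0 F2=0 -> 0
  row 11 [01011]: F1=1 F2=0 (differ) -> 1
  row 12 [01100]: F1=0 F2=1 (differ) -> 1
  row 13 [01101]: F1=1 F2=0 (differ) -> 1
  row 14 [01110]: F1=0 F2=0 -> 0
  row 15 [01111]: F1=0 F2=0 -> 0
  row 16 [10000]: F1=0 F2=1 (differ) -> 1
  row 17 [10001]: F1=1 F2=0 (differ) -> 1
  row 18 [10010]: F1=0 F2=1 (differ) -> 1
  row 19 [10011]: F1=1 F2=1 -> 0
  row 20 [10100]: F1=0 F2=1 (differ) -> 1
  row 21 [10101]: F1=1 F2=0 (differ) -> 1
  row 22 [10110]: F1=0 F2=1 (differ) -> 1
  row 23 [10111]: F1=0 F2=1 (differ) -> 1
  row 24 [11000]: F1=0 F2=1 (differ) -> 1
  row 25 [11001]: F1=1 F2=0 (differ) -> 1
  row 26 [11010]: F1=0 F2=1 (differ) -> 1
  row 27 [11011]: F1=1 F2=1 -> 0
  row 28 [11100]: F1=0 F2=1 (differ) -> 1
  row 29 [11101]: F1=1 F2=0 (differ) -> 1
  row 30 [11110]: F1=0 F2=1 (differ) -> 1
  row 31 [11111]: F1=0 F2=1 (differ) -> 1
Full result column, 8 rows per line (p,q fixed per line; r,s,t runs 000..111 left to right):
  rows 0-7 [p,q=00]: 11011100  (ones: 5)
  rows 8-15 [p,q=01]: 11011100  (ones: 5)
  rows 16-23 [p,q=10]: 11101111  (ones: 7)
  rows 24-31 [p,q=11]: 11101111  (ones: 7)
Disagreements = 5+5+7+7 = 24

24


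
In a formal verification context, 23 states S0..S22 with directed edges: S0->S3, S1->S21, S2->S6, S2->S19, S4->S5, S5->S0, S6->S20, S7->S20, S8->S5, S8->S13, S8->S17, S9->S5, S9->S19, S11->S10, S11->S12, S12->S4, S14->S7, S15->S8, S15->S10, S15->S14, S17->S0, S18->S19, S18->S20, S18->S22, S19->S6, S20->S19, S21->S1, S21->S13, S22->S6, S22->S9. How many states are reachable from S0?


BFS from S0:
  layer 0: {S0}
  layer 1: {S3}
Reachable set: {S0, S3}
Count = 2

2


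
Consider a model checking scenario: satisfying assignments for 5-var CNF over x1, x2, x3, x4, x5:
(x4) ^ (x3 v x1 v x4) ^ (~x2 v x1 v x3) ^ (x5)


CNF with 4 clauses over 5 vars (32 assignments).
An assignment satisfies CNF iff every clause has >=1 true literal.
Check each row (bits = x1,x2,x3,x4,x5; clause T/F shown):
  row 0 [00000]: clauses=FFTF -> 0
  row 1 [00001]: clauses=FFTT -> 0
  row 2 [00010]: clauses=TTTF -> 0
  row 3 [00011]: clauses=TTTT -> 1
  row 4 [00100]: clauses=FTTF -> 0
  row 5 [00101]: clauses=FTTT -> 0
  row 6 [00110]: clauses=TTTF -> 0
  row 7 [00111]: clauses=TTTT -> 1
  row 8 [01000]: clauses=FFFF -> 0
  row 9 [01001]: clauses=FFFT -> 0
  row 10 [01010]: clauses=TTFF -> 0
  row 11 [01011]: clauses=TTFT -> 0
  row 12 [01100]: clauses=FTTF -> 0
  row 13 [01101]: clauses=FTTT -> 0
  row 14 [01110]: clauses=TTTF -> 0
  row 15 [01111]: clauses=TTTT -> 1
  row 16 [10000]: clauses=FTTF -> 0
  row 17 [10001]: clauses=FTTT -> 0
  row 18 [10010]: clauses=TTTF -> 0
  row 19 [10011]: clauses=TTTT -> 1
  row 20 [10100]: clauses=FTTF -> 0
  row 21 [10101]: clauses=FTTT -> 0
  row 22 [10110]: clauses=TTTF -> 0
  row 23 [10111]: clauses=TTTT -> 1
  row 24 [11000]: clauses=FTTF -> 0
  row 25 [11001]: clauses=FTTT -> 0
  row 26 [11010]: clauses=TTTF -> 0
  row 27 [11011]: clauses=TTTT -> 1
  row 28 [11100]: clauses=FTTF -> 0
  row 29 [11101]: clauses=FTTT -> 0
  row 30 [11110]: clauses=TTTF -> 0
  row 31 [11111]: clauses=TTTT -> 1
Full result column, 8 rows per line (x1,x2 fixed per line; x3,x4,x5 runs 000..111 left to right):
  rows 0-7 [x1,x2=00]: 00010001  (ones: 2)
  rows 8-15 [x1,x2=01]: 00000001  (ones: 1)
  rows 16-23 [x1,x2=10]: 00010001  (ones: 2)
  rows 24-31 [x1,x2=11]: 00010001  (ones: 2)
Satisfying assignments = 2+1+2+2 = 7

7


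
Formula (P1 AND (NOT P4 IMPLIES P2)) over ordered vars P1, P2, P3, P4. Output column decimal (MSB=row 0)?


Formula: (P1 AND (NOT P4 IMPLIES P2)) over P1, P2, P3, P4 (16 rows)
Evaluate each row (bits = P1,P2,P3,P4, MSB first):
  row 0 [0000]: (0 AND (NOT 0 IMPLIES 0)) -> 0
  row 1 [0001]: (0 AND (NOT 1 IMPLIES 0)) -> 0
  row 2 [0010]: (0 AND (NOT 0 IMPLIES 0)) -> 0
  row 3 [0011]: (0 AND (NOT 1 IMPLIES 0)) -> 0
  row 4 [0100]: (0 AND (NOT 0 IMPLIES 1)) -> 0
  row 5 [0101]: (0 AND (NOT 1 IMPLIES 1)) -> 0
  row 6 [0110]: (0 AND (NOT 0 IMPLIES 1)) -> 0
  row 7 [0111]: (0 AND (NOT 1 IMPLIES 1)) -> 0
  row 8 [1000]: (1 AND (NOT 0 IMPLIES 0)) -> 0
  row 9 [1001]: (1 AND (NOT 1 IMPLIES 0)) -> 1
  row 10 [1010]: (1 AND (NOT 0 IMPLIES 0)) -> 0
  row 11 [1011]: (1 AND (NOT 1 IMPLIES 0)) -> 1
  row 12 [1100]: (1 AND (NOT 0 IMPLIES 1)) -> 1
  row 13 [1101]: (1 AND (NOT 1 IMPLIES 1)) -> 1
  row 14 [1110]: (1 AND (NOT 0 IMPLIES 1)) -> 1
  row 15 [1111]: (1 AND (NOT 1 IMPLIES 1)) -> 1
Full result column, 4 rows per line (P1,P2 fixed per line; P3,P4 runs 00..11 left to right):
  rows 0-3 [P1,P2=00]: 0000  = hex 0
  rows 4-7 [P1,P2=01]: 0000  = hex 0
  rows 8-11 [P1,P2=10]: 0101  = hex 5
  rows 12-15 [P1,P2=11]: 1111  = hex F
Output column (row 0 .. row 15) = 0000000001011111
Output column grouped in 4s = 0000 0000 0101 1111 = 0x005F
Convert to decimal digit by digit (value = value*16 + digit):
  0 -> 0
  0*16 + 0 = 0
  0*16 + 5 = 5
  5*16 + 15 (F) = 95
Decimal = 95

95
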